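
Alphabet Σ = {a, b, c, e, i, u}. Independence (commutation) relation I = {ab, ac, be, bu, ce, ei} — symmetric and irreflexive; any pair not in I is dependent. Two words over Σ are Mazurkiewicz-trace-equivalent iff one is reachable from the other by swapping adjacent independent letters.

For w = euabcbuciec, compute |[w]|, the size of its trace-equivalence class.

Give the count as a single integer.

75

#0=e has no predecessor
#1=u depends on [0:e]
#2=a depends on [1:u]
#3=b has no predecessor
#4=c depends on [1:u, 3:b]
#5=b depends on [4:c]
#6=u depends on [2:a, 4:c]
#7=c depends on [5:b, 6:u]
#8=i depends on [7:c]
#9=e depends on [6:u]
#10=c depends on [8:i]
sources: [0:e, 3:b]
N(rest) = Σ N(rest − s) over sources s of rest; N(one piece) = 1:
  size 1 → [9]=1  [10]=1
  size 2 → [8,10]=1  [9,10]=2
  size 3 → [7,8,10]=1  [8,9,10]=3
  size 4 → [5,7,8,10]=1  [7,8,9,10]=4
  size 5 → [5,7,8,9,10]=5  [6,7,8,9,10]=4
  size 6 → [2,6,7,8,9,10]=4  [5,6,7,8,9,10]=9
  size 7 → [2,5,6,7,8,9,10]=13  [4,5,6,7,8,9,10]=9
  size 8 → [2,4,5,6,7,8,9,10]=22  [3,4,5,6,7,8,9,10]=9
  size 9 → [1,2,4,5,6,7,8,9,10]=22  [2,3,4,5,6,7,8,9,10]=31
  first=0(e) contributes 53
  first=3(b) contributes 22
|[w]| = 75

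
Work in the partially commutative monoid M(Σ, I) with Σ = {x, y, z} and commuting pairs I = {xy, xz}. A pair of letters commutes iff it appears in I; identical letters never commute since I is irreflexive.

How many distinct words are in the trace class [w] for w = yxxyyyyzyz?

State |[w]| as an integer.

45

piece 0:y — minimal
piece 1:x — minimal
piece 2:x rests on {1:x}
piece 3:y rests on {0:y}
piece 4:y rests on {3:y}
piece 5:y rests on {4:y}
piece 6:y rests on {5:y}
piece 7:z rests on {6:y}
piece 8:y rests on {7:z}
piece 9:z rests on {8:y}
minimal pieces: {0:y, 1:x}
ways to finish when only these pieces remain (= sum over removing one remaining piece with nothing left below it):
  1 left: {2}→1  {9}→1
  2 left: {1,2}→1  {2,9}→2  {8,9}→1
  3 left: {1,2,9}→3  {2,8,9}→3  {7,8,9}→1
  4 left: {1,2,8,9}→6  {2,7,8,9}→4  {6,7,8,9}→1
  5 left: {1,2,7,8,9}→10  {2,6,7,8,9}→5  {5,6,7,8,9}→1
  6 left: {1,2,6,7,8,9}→15  {2,5,6,7,8,9}→6  {4,5,6,7,8,9}→1
  7 left: {1,2,5,6,7,8,9}→21  {2,4,5,6,7,8,9}→7  {3,4,5,6,7,8,9}→1
  8 left: {0,3,4,5,6,7,8,9}→1  {1,2,4,5,6,7,8,9}→28  {2,3,4,5,6,7,8,9}→8
  placing 0:y first → 36 extensions
  placing 1:x first → 9 extensions
total linear extensions = 45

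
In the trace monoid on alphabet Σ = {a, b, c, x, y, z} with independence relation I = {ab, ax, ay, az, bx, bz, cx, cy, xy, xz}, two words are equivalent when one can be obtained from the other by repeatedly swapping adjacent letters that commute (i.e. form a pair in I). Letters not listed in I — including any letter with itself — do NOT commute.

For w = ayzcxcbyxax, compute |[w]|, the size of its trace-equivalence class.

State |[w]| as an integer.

1485

#0=a has no predecessor
#1=y has no predecessor
#2=z depends on [1:y]
#3=c depends on [0:a, 2:z]
#4=x has no predecessor
#5=c depends on [3:c]
#6=b depends on [5:c]
#7=y depends on [6:b]
#8=x depends on [4:x]
#9=a depends on [5:c]
#10=x depends on [8:x]
sources: [0:a, 1:y, 4:x]
N(rest) = Σ N(rest − s) over sources s of rest; N(one piece) = 1:
  size 1 → [7]=1  [9]=1  [10]=1
  size 2 → [6,7]=1  [7,9]=2  [7,10]=2  [8,10]=1  [9,10]=2
  size 3 → [4,8,10]=1  [6,7,9]=3  [6,7,10]=3  [7,8,10]=3  [7,9,10]=6  [8,9,10]=3
  size 4 → [4,7,8,10]=4  [4,8,9,10]=4  [5,6,7,9]=3  [6,7,8,10]=6  [6,7,9,10]=12  [7,8,9,10]=12
  size 5 → [3,5,6,7,9]=3  [4,6,7,8,10]=10  [4,7,8,9,10]=20  [5,6,7,9,10]=15  [6,7,8,9,10]=30
  size 6 → [0,3,5,6,7,9]=3  [2,3,5,6,7,9]=3  [3,5,6,7,9,10]=18  [4,6,7,8,9,10]=60  [5,6,7,8,9,10]=45
  size 7 → [0,2,3,5,6,7,9]=6  [0,3,5,6,7,9,10]=21  [1,2,3,5,6,7,9]=3  [2,3,5,6,7,9,10]=21  [3,5,6,7,8,9,10]=63  [4,5,6,7,8,9,10]=105
  size 8 → [0,1,2,3,5,6,7,9]=9  [0,2,3,5,6,7,9,10]=48  [0,3,5,6,7,8,9,10]=84  [1,2,3,5,6,7,9,10]=24  [2,3,5,6,7,8,9,10]=84  [3,4,5,6,7,8,9,10]=168
  size 9 → [0,1,2,3,5,6,7,9,10]=81  [0,2,3,5,6,7,8,9,10]=216  [0,3,4,5,6,7,8,9,10]=252  [1,2,3,5,6,7,8,9,10]=108  [2,3,4,5,6,7,8,9,10]=252
  first=0(a) contributes 360
  first=1(y) contributes 720
  first=4(x) contributes 405
|[w]| = 1485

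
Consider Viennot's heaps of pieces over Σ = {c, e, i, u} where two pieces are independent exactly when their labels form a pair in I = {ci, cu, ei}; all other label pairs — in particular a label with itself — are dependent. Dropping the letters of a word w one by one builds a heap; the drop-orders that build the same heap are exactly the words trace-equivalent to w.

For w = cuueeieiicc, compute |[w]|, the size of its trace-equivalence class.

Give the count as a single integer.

0(c) covers ∅
1(u) covers ∅
2(u) covers 1:u
3(e) covers 0:c, 2:u
4(e) covers 3:e
5(i) covers 2:u
6(e) covers 4:e
7(i) covers 5:i
8(i) covers 7:i
9(c) covers 6:e
10(c) covers 9:c
floor of heap: 0:c, 1:u
completions by unplaced set U, small U first (add the entries for U minus each lowest piece of U):
  |U|=1: {8}:1  {10}:1
  |U|=2: {7,8}:1  {8,10}:2  {9,10}:1
  |U|=3: {5,7,8}:1  {6,9,10}:1  {7,8,10}:3  {8,9,10}:3
  |U|=4: {4,6,9,10}:1  {5,7,8,10}:4  {6,8,9,10}:4  {7,8,9,10}:6
  |U|=5: {3,4,6,9,10}:1  {4,6,8,9,10}:5  {5,7,8,9,10}:10  {6,7,8,9,10}:10
  |U|=6: {0,3,4,6,9,10}:1  {3,4,6,8,9,10}:6  {4,6,7,8,9,10}:15  {5,6,7,8,9,10}:20
  |U|=7: {0,3,4,6,8,9,10}:7  {3,4,6,7,8,9,10}:21  {4,5,6,7,8,9,10}:35
  |U|=8: {0,3,4,6,7,8,9,10}:28  {3,4,5,6,7,8,9,10}:56
  |U|=9: {0,3,4,5,6,7,8,9,10}:84  {2,3,4,5,6,7,8,9,10}:56
  start at 0(c): 56
  start at 1(u): 140
sum over floor = 196

196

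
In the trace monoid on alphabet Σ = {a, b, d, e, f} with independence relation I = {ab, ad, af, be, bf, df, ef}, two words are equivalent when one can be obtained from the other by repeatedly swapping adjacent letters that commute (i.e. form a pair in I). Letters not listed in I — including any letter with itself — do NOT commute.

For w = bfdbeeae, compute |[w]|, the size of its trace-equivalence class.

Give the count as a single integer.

40

drop 0:b onto floor
drop 1:f onto floor
drop 2:d onto {0:b}
drop 3:b onto {2:d}
drop 4:e onto {2:d}
drop 5:e onto {4:e}
drop 6:a onto {5:e}
drop 7:e onto {6:a}
ground layer = {0:b, 1:f}
drop-orders for the pieces not yet dropped (sum over which currently-grounded one goes next):
  1 to go: {1} 1  {3} 1  {7} 1
  2 to go: {1,3} 2  {1,7} 2  {3,7} 2  {6,7} 1
  3 to go: {1,3,7} 6  {1,6,7} 3  {3,6,7} 3  {5,6,7} 1
  4 to go: {1,3,6,7} 12  {1,5,6,7} 4  {3,5,6,7} 4  {4,5,6,7} 1
  5 to go: {1,3,5,6,7} 20  {1,4,5,6,7} 5  {3,4,5,6,7} 5
  6 to go: {1,3,4,5,6,7} 30  {2,3,4,5,6,7} 5
  if 0:b drops first: 35 orders
  if 1:f drops first: 5 orders
heap linearizations: 40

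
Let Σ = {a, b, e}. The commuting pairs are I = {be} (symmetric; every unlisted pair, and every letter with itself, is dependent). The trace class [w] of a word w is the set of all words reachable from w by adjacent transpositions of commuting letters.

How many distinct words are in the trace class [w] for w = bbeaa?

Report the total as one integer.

3

piece 0:b — minimal
piece 1:b rests on {0:b}
piece 2:e — minimal
piece 3:a rests on {1:b, 2:e}
piece 4:a rests on {3:a}
minimal pieces: {0:b, 2:e}
ways to finish when only these pieces remain (= sum over removing one remaining piece with nothing left below it):
  1 left: {4}→1
  2 left: {3,4}→1
  3 left: {1,3,4}→1  {2,3,4}→1
  placing 0:b first → 2 extensions
  placing 2:e first → 1 extensions
total linear extensions = 3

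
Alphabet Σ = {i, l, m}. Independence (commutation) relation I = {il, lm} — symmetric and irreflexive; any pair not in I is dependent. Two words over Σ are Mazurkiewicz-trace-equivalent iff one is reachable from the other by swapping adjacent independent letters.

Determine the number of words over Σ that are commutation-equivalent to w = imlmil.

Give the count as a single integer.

#0=i has no predecessor
#1=m depends on [0:i]
#2=l has no predecessor
#3=m depends on [1:m]
#4=i depends on [3:m]
#5=l depends on [2:l]
sources: [0:i, 2:l]
N(rest) = Σ N(rest − s) over sources s of rest; N(one piece) = 1:
  size 1 → [4]=1  [5]=1
  size 2 → [2,5]=1  [3,4]=1  [4,5]=2
  size 3 → [1,3,4]=1  [2,4,5]=3  [3,4,5]=3
  size 4 → [0,1,3,4]=1  [1,3,4,5]=4  [2,3,4,5]=6
  first=0(i) contributes 10
  first=2(l) contributes 5
|[w]| = 15

15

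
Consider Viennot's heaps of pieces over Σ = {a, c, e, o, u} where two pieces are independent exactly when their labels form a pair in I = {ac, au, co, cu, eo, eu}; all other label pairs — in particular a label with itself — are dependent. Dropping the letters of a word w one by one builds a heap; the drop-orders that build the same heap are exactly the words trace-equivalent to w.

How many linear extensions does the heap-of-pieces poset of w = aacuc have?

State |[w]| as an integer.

30

piece 0:a — minimal
piece 1:a rests on {0:a}
piece 2:c — minimal
piece 3:u — minimal
piece 4:c rests on {2:c}
minimal pieces: {0:a, 2:c, 3:u}
ways to finish when only these pieces remain (= sum over removing one remaining piece with nothing left below it):
  1 left: {1}→1  {3}→1  {4}→1
  2 left: {0,1}→1  {1,3}→2  {1,4}→2  {2,4}→1  {3,4}→2
  3 left: {0,1,3}→3  {0,1,4}→3  {1,2,4}→3  {1,3,4}→6  {2,3,4}→3
  placing 0:a first → 12 extensions
  placing 2:c first → 12 extensions
  placing 3:u first → 6 extensions
total linear extensions = 30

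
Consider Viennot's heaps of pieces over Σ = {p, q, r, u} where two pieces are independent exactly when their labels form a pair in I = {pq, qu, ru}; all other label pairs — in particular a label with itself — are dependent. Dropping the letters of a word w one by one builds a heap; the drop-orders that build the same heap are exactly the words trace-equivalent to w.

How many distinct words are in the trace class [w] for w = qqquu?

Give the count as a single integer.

10

0(q) covers ∅
1(q) covers 0:q
2(q) covers 1:q
3(u) covers ∅
4(u) covers 3:u
floor of heap: 0:q, 3:u
completions by unplaced set U, small U first (add the entries for U minus each lowest piece of U):
  |U|=1: {2}:1  {4}:1
  |U|=2: {1,2}:1  {2,4}:2  {3,4}:1
  |U|=3: {0,1,2}:1  {1,2,4}:3  {2,3,4}:3
  start at 0(q): 6
  start at 3(u): 4
sum over floor = 10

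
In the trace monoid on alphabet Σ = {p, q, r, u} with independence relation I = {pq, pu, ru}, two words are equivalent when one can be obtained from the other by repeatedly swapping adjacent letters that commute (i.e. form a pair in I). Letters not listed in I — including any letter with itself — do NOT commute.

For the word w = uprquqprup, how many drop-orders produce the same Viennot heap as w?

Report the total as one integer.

#0=u has no predecessor
#1=p has no predecessor
#2=r depends on [1:p]
#3=q depends on [0:u, 2:r]
#4=u depends on [3:q]
#5=q depends on [4:u]
#6=p depends on [2:r]
#7=r depends on [5:q, 6:p]
#8=u depends on [5:q]
#9=p depends on [7:r]
sources: [0:u, 1:p]
N(rest) = Σ N(rest − s) over sources s of rest; N(one piece) = 1:
  size 1 → [8]=1  [9]=1
  size 2 → [7,9]=1  [8,9]=2
  size 3 → [6,7,9]=1  [7,8,9]=3
  size 4 → [5,7,8,9]=3  [6,7,8,9]=4
  size 5 → [4,5,7,8,9]=3  [5,6,7,8,9]=7
  size 6 → [3,4,5,7,8,9]=3  [4,5,6,7,8,9]=10
  size 7 → [0,3,4,5,7,8,9]=3  [3,4,5,6,7,8,9]=13
  size 8 → [0,3,4,5,6,7,8,9]=16  [2,3,4,5,6,7,8,9]=13
  first=0(u) contributes 13
  first=1(p) contributes 29
|[w]| = 42

42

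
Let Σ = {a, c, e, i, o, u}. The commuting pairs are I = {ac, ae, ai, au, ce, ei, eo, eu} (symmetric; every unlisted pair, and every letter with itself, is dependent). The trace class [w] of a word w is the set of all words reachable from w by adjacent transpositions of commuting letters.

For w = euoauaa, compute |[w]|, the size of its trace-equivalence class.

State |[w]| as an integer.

piece 0:e — minimal
piece 1:u — minimal
piece 2:o rests on {1:u}
piece 3:a rests on {2:o}
piece 4:u rests on {2:o}
piece 5:a rests on {3:a}
piece 6:a rests on {5:a}
minimal pieces: {0:e, 1:u}
ways to finish when only these pieces remain (= sum over removing one remaining piece with nothing left below it):
  1 left: {0}→1  {4}→1  {6}→1
  2 left: {0,4}→2  {0,6}→2  {4,6}→2  {5,6}→1
  3 left: {0,4,6}→6  {0,5,6}→3  {3,5,6}→1  {4,5,6}→3
  4 left: {0,3,5,6}→4  {0,4,5,6}→12  {3,4,5,6}→4
  5 left: {0,3,4,5,6}→20  {2,3,4,5,6}→4
  placing 0:e first → 4 extensions
  placing 1:u first → 24 extensions
total linear extensions = 28

28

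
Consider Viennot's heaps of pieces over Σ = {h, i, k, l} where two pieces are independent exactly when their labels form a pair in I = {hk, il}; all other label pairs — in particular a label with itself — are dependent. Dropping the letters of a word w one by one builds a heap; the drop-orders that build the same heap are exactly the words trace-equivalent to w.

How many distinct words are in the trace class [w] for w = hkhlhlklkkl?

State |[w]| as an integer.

3

0(h) covers ∅
1(k) covers ∅
2(h) covers 0:h
3(l) covers 1:k, 2:h
4(h) covers 3:l
5(l) covers 4:h
6(k) covers 5:l
7(l) covers 6:k
8(k) covers 7:l
9(k) covers 8:k
10(l) covers 9:k
floor of heap: 0:h, 1:k
completions by unplaced set U, small U first (add the entries for U minus each lowest piece of U):
  |U|=1: {10}:1
  |U|=2: {9,10}:1
  |U|=3: {8,9,10}:1
  |U|=4: {7,8,9,10}:1
  |U|=5: {6,7,8,9,10}:1
  |U|=6: {5,6,7,8,9,10}:1
  |U|=7: {4,5,6,7,8,9,10}:1
  |U|=8: {3,4,5,6,7,8,9,10}:1
  |U|=9: {1,3,4,5,6,7,8,9,10}:1  {2,3,4,5,6,7,8,9,10}:1
  start at 0(h): 2
  start at 1(k): 1
sum over floor = 3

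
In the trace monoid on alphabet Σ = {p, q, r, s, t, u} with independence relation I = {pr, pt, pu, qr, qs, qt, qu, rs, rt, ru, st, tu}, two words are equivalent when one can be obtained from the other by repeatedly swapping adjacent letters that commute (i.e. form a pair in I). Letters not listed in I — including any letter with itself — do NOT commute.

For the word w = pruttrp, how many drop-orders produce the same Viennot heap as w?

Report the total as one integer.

630

drop 0:p onto floor
drop 1:r onto floor
drop 2:u onto floor
drop 3:t onto floor
drop 4:t onto {3:t}
drop 5:r onto {1:r}
drop 6:p onto {0:p}
ground layer = {0:p, 1:r, 2:u, 3:t}
drop-orders for the pieces not yet dropped (sum over which currently-grounded one goes next):
  1 to go: {2} 1  {4} 1  {5} 1  {6} 1
  2 to go: {0,6} 1  {1,5} 1  {2,4} 2  {2,5} 2  {2,6} 2  {3,4} 1  {4,5} 2  {4,6} 2  {5,6} 2
  3 to go: {0,2,6} 3  {0,4,6} 3  {0,5,6} 3  {1,2,5} 3  {1,4,5} 3  {1,5,6} 3  {2,3,4} 3  {2,4,5} 6  {2,4,6} 6  {2,5,6} 6  {3,4,5} 3  {3,4,6} 3  {4,5,6} 6
  4 to go: {0,1,5,6} 6  {0,2,4,6} 12  {0,2,5,6} 12  {0,3,4,6} 6  {0,4,5,6} 12  {1,2,4,5} 12  {1,2,5,6} 12  {1,3,4,5} 6  {1,4,5,6} 12  {2,3,4,5} 12  {2,3,4,6} 12  {2,4,5,6} 24  {3,4,5,6} 12
  5 to go: {0,1,2,5,6} 30  {0,1,4,5,6} 30  {0,2,3,4,6} 30  {0,2,4,5,6} 60  {0,3,4,5,6} 30  {1,2,3,4,5} 30  {1,2,4,5,6} 60  {1,3,4,5,6} 30  {2,3,4,5,6} 60
  if 0:p drops first: 180 orders
  if 1:r drops first: 180 orders
  if 2:u drops first: 90 orders
  if 3:t drops first: 180 orders
heap linearizations: 630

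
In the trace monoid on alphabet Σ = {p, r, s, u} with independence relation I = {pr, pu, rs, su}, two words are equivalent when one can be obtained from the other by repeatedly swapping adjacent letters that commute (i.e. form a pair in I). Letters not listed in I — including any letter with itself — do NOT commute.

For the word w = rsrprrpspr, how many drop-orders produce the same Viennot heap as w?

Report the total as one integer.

drop 0:r onto floor
drop 1:s onto floor
drop 2:r onto {0:r}
drop 3:p onto {1:s}
drop 4:r onto {2:r}
drop 5:r onto {4:r}
drop 6:p onto {3:p}
drop 7:s onto {6:p}
drop 8:p onto {7:s}
drop 9:r onto {5:r}
ground layer = {0:r, 1:s}
drop-orders for the pieces not yet dropped (sum over which currently-grounded one goes next):
  1 to go: {8} 1  {9} 1
  2 to go: {5,9} 1  {7,8} 1  {8,9} 2
  3 to go: {4,5,9} 1  {5,8,9} 3  {6,7,8} 1  {7,8,9} 3
  4 to go: {2,4,5,9} 1  {3,6,7,8} 1  {4,5,8,9} 4  {5,7,8,9} 6  {6,7,8,9} 4
  5 to go: {0,2,4,5,9} 1  {1,3,6,7,8} 1  {2,4,5,8,9} 5  {3,6,7,8,9} 5  {4,5,7,8,9} 10  {5,6,7,8,9} 10
  6 to go: {0,2,4,5,8,9} 6  {1,3,6,7,8,9} 6  {2,4,5,7,8,9} 15  {3,5,6,7,8,9} 15  {4,5,6,7,8,9} 20
  7 to go: {0,2,4,5,7,8,9} 21  {1,3,5,6,7,8,9} 21  {2,4,5,6,7,8,9} 35  {3,4,5,6,7,8,9} 35
  8 to go: {0,2,4,5,6,7,8,9} 56  {1,3,4,5,6,7,8,9} 56  {2,3,4,5,6,7,8,9} 70
  if 0:r drops first: 126 orders
  if 1:s drops first: 126 orders
heap linearizations: 252

252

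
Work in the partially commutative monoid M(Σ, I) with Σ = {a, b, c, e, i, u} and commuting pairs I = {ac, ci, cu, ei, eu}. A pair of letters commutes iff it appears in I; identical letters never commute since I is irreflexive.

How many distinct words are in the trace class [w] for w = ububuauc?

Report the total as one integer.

4

drop 0:u onto floor
drop 1:b onto {0:u}
drop 2:u onto {1:b}
drop 3:b onto {2:u}
drop 4:u onto {3:b}
drop 5:a onto {4:u}
drop 6:u onto {5:a}
drop 7:c onto {3:b}
ground layer = {0:u}
drop-orders for the pieces not yet dropped (sum over which currently-grounded one goes next):
  1 to go: {6} 1  {7} 1
  2 to go: {5,6} 1  {6,7} 2
  3 to go: {4,5,6} 1  {5,6,7} 3
  4 to go: {4,5,6,7} 4
  5 to go: {3,4,5,6,7} 4
  6 to go: {2,3,4,5,6,7} 4
  if 0:u drops first: 4 orders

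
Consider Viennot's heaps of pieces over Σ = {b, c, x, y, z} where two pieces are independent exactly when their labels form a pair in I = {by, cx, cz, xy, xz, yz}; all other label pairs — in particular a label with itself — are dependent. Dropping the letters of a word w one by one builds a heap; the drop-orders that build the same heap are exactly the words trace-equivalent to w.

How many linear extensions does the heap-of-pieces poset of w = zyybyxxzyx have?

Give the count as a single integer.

840

0(z) covers ∅
1(y) covers ∅
2(y) covers 1:y
3(b) covers 0:z
4(y) covers 2:y
5(x) covers 3:b
6(x) covers 5:x
7(z) covers 3:b
8(y) covers 4:y
9(x) covers 6:x
floor of heap: 0:z, 1:y
completions by unplaced set U, small U first (add the entries for U minus each lowest piece of U):
  |U|=1: {7}:1  {8}:1  {9}:1
  |U|=2: {4,8}:1  {6,9}:1  {7,8}:2  {7,9}:2  {8,9}:2
  |U|=3: {2,4,8}:1  {4,7,8}:3  {4,8,9}:3  {5,6,9}:1  {6,7,9}:3  {6,8,9}:3  {7,8,9}:6
  |U|=4: {1,2,4,8}:1  {2,4,7,8}:4  {2,4,8,9}:4  {4,6,8,9}:6  {4,7,8,9}:12  {5,6,7,9}:4  {5,6,8,9}:4  {6,7,8,9}:12
  |U|=5: {1,2,4,7,8}:5  {1,2,4,8,9}:5  {2,4,6,8,9}:10  {2,4,7,8,9}:20  {3,5,6,7,9}:4  {4,5,6,8,9}:10  {4,6,7,8,9}:30  {5,6,7,8,9}:20
  |U|=6: {0,3,5,6,7,9}:4  {1,2,4,6,8,9}:15  {1,2,4,7,8,9}:30  {2,4,5,6,8,9}:20  {2,4,6,7,8,9}:60  {3,5,6,7,8,9}:24  {4,5,6,7,8,9}:60
  |U|=7: {0,3,5,6,7,8,9}:28  {1,2,4,5,6,8,9}:35  {1,2,4,6,7,8,9}:105  {2,4,5,6,7,8,9}:140  {3,4,5,6,7,8,9}:84
  |U|=8: {0,3,4,5,6,7,8,9}:112  {1,2,4,5,6,7,8,9}:280  {2,3,4,5,6,7,8,9}:224
  start at 0(z): 504
  start at 1(y): 336
sum over floor = 840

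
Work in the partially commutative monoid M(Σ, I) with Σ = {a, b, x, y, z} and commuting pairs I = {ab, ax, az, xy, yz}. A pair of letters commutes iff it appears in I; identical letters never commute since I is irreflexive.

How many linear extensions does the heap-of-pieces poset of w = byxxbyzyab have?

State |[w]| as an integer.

21

0(b) covers ∅
1(y) covers 0:b
2(x) covers 0:b
3(x) covers 2:x
4(b) covers 1:y, 3:x
5(y) covers 4:b
6(z) covers 4:b
7(y) covers 5:y
8(a) covers 7:y
9(b) covers 6:z, 7:y
floor of heap: 0:b
completions by unplaced set U, small U first (add the entries for U minus each lowest piece of U):
  |U|=1: {8}:1  {9}:1
  |U|=2: {6,9}:1  {8,9}:2
  |U|=3: {6,8,9}:3  {7,8,9}:2
  |U|=4: {5,7,8,9}:2  {6,7,8,9}:5
  |U|=5: {5,6,7,8,9}:7
  |U|=6: {4,5,6,7,8,9}:7
  |U|=7: {1,4,5,6,7,8,9}:7  {3,4,5,6,7,8,9}:7
  |U|=8: {1,3,4,5,6,7,8,9}:14  {2,3,4,5,6,7,8,9}:7
  start at 0(b): 21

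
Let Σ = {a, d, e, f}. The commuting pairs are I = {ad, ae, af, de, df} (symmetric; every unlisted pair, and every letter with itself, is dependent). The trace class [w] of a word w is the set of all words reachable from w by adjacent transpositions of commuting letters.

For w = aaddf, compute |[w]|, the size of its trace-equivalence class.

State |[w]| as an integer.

0(a) covers ∅
1(a) covers 0:a
2(d) covers ∅
3(d) covers 2:d
4(f) covers ∅
floor of heap: 0:a, 2:d, 4:f
completions by unplaced set U, small U first (add the entries for U minus each lowest piece of U):
  |U|=1: {1}:1  {3}:1  {4}:1
  |U|=2: {0,1}:1  {1,3}:2  {1,4}:2  {2,3}:1  {3,4}:2
  |U|=3: {0,1,3}:3  {0,1,4}:3  {1,2,3}:3  {1,3,4}:6  {2,3,4}:3
  start at 0(a): 12
  start at 2(d): 12
  start at 4(f): 6
sum over floor = 30

30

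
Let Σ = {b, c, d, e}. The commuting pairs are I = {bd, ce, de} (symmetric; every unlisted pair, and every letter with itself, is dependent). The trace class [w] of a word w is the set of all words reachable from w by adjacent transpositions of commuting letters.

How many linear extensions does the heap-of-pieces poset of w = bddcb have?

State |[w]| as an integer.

piece 0:b — minimal
piece 1:d — minimal
piece 2:d rests on {1:d}
piece 3:c rests on {0:b, 2:d}
piece 4:b rests on {3:c}
minimal pieces: {0:b, 1:d}
ways to finish when only these pieces remain (= sum over removing one remaining piece with nothing left below it):
  1 left: {4}→1
  2 left: {3,4}→1
  3 left: {0,3,4}→1  {2,3,4}→1
  placing 0:b first → 1 extensions
  placing 1:d first → 2 extensions
total linear extensions = 3

3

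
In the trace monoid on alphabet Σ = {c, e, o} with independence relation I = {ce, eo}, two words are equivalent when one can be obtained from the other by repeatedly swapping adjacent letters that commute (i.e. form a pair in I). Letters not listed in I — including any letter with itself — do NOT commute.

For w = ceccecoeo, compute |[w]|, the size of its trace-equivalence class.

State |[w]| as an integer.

84

piece 0:c — minimal
piece 1:e — minimal
piece 2:c rests on {0:c}
piece 3:c rests on {2:c}
piece 4:e rests on {1:e}
piece 5:c rests on {3:c}
piece 6:o rests on {5:c}
piece 7:e rests on {4:e}
piece 8:o rests on {6:o}
minimal pieces: {0:c, 1:e}
ways to finish when only these pieces remain (= sum over removing one remaining piece with nothing left below it):
  1 left: {7}→1  {8}→1
  2 left: {4,7}→1  {6,8}→1  {7,8}→2
  3 left: {1,4,7}→1  {4,7,8}→3  {5,6,8}→1  {6,7,8}→3
  4 left: {1,4,7,8}→4  {3,5,6,8}→1  {4,6,7,8}→6  {5,6,7,8}→4
  5 left: {1,4,6,7,8}→10  {2,3,5,6,8}→1  {3,5,6,7,8}→5  {4,5,6,7,8}→10
  6 left: {0,2,3,5,6,8}→1  {1,4,5,6,7,8}→20  {2,3,5,6,7,8}→6  {3,4,5,6,7,8}→15
  7 left: {0,2,3,5,6,7,8}→7  {1,3,4,5,6,7,8}→35  {2,3,4,5,6,7,8}→21
  placing 0:c first → 56 extensions
  placing 1:e first → 28 extensions
total linear extensions = 84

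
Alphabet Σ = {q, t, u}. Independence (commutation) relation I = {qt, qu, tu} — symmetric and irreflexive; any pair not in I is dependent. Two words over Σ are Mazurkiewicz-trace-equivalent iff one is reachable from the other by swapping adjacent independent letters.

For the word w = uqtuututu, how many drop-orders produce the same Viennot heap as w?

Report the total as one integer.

504

piece 0:u — minimal
piece 1:q — minimal
piece 2:t — minimal
piece 3:u rests on {0:u}
piece 4:u rests on {3:u}
piece 5:t rests on {2:t}
piece 6:u rests on {4:u}
piece 7:t rests on {5:t}
piece 8:u rests on {6:u}
minimal pieces: {0:u, 1:q, 2:t}
ways to finish when only these pieces remain (= sum over removing one remaining piece with nothing left below it):
  1 left: {1}→1  {7}→1  {8}→1
  2 left: {1,7}→2  {1,8}→2  {5,7}→1  {6,8}→1  {7,8}→2
  3 left: {1,5,7}→3  {1,6,8}→3  {1,7,8}→6  {2,5,7}→1  {4,6,8}→1  {5,7,8}→3  {6,7,8}→3
  4 left: {1,2,5,7}→4  {1,4,6,8}→4  {1,5,7,8}→12  {1,6,7,8}→12  {2,5,7,8}→4  {3,4,6,8}→1  {4,6,7,8}→4  {5,6,7,8}→6
  5 left: {0,3,4,6,8}→1  {1,2,5,7,8}→20  {1,3,4,6,8}→5  {1,4,6,7,8}→20  {1,5,6,7,8}→30  {2,5,6,7,8}→10  {3,4,6,7,8}→5  {4,5,6,7,8}→10
  6 left: {0,1,3,4,6,8}→6  {0,3,4,6,7,8}→6  {1,2,5,6,7,8}→60  {1,3,4,6,7,8}→30  {1,4,5,6,7,8}→60  {2,4,5,6,7,8}→20  {3,4,5,6,7,8}→15
  7 left: {0,1,3,4,6,7,8}→42  {0,3,4,5,6,7,8}→21  {1,2,4,5,6,7,8}→140  {1,3,4,5,6,7,8}→105  {2,3,4,5,6,7,8}→35
  placing 0:u first → 280 extensions
  placing 1:q first → 56 extensions
  placing 2:t first → 168 extensions
total linear extensions = 504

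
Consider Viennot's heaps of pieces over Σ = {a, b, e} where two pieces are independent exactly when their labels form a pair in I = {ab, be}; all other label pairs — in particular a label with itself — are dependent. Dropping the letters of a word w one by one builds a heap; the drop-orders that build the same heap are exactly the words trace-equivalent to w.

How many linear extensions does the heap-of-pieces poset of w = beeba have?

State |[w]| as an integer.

10

0(b) covers ∅
1(e) covers ∅
2(e) covers 1:e
3(b) covers 0:b
4(a) covers 2:e
floor of heap: 0:b, 1:e
completions by unplaced set U, small U first (add the entries for U minus each lowest piece of U):
  |U|=1: {3}:1  {4}:1
  |U|=2: {0,3}:1  {2,4}:1  {3,4}:2
  |U|=3: {0,3,4}:3  {1,2,4}:1  {2,3,4}:3
  start at 0(b): 4
  start at 1(e): 6
sum over floor = 10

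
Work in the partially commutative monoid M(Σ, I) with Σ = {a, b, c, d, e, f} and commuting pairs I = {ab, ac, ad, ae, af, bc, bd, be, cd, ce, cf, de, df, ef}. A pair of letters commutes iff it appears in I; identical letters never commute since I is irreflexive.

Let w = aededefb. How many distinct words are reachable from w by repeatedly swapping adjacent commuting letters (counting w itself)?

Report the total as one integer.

drop 0:a onto floor
drop 1:e onto floor
drop 2:d onto floor
drop 3:e onto {1:e}
drop 4:d onto {2:d}
drop 5:e onto {3:e}
drop 6:f onto floor
drop 7:b onto {6:f}
ground layer = {0:a, 1:e, 2:d, 6:f}
drop-orders for the pieces not yet dropped (sum over which currently-grounded one goes next):
  1 to go: {0} 1  {4} 1  {5} 1  {7} 1
  2 to go: {0,4} 2  {0,5} 2  {0,7} 2  {2,4} 1  {3,5} 1  {4,5} 2  {4,7} 2  {5,7} 2  {6,7} 1
  3 to go: {0,2,4} 3  {0,3,5} 3  {0,4,5} 6  {0,4,7} 6  {0,5,7} 6  {0,6,7} 3  {1,3,5} 1  {2,4,5} 3  {2,4,7} 3  {3,4,5} 3  {3,5,7} 3  {4,5,7} 6  {4,6,7} 3  {5,6,7} 3
  4 to go: {0,1,3,5} 4  {0,2,4,5} 12  {0,2,4,7} 12  {0,3,4,5} 12  {0,3,5,7} 12  {0,4,5,7} 24  {0,4,6,7} 12  {0,5,6,7} 12  {1,3,4,5} 4  {1,3,5,7} 4  {2,3,4,5} 6  {2,4,5,7} 12  {2,4,6,7} 6  {3,4,5,7} 12  {3,5,6,7} 6  {4,5,6,7} 12
  5 to go: {0,1,3,4,5} 20  {0,1,3,5,7} 20  {0,2,3,4,5} 30  {0,2,4,5,7} 60  {0,2,4,6,7} 30  {0,3,4,5,7} 60  {0,3,5,6,7} 30  {0,4,5,6,7} 60  {1,2,3,4,5} 10  {1,3,4,5,7} 20  {1,3,5,6,7} 10  {2,3,4,5,7} 30  {2,4,5,6,7} 30  {3,4,5,6,7} 30
  6 to go: {0,1,2,3,4,5} 60  {0,1,3,4,5,7} 120  {0,1,3,5,6,7} 60  {0,2,3,4,5,7} 180  {0,2,4,5,6,7} 180  {0,3,4,5,6,7} 180  {1,2,3,4,5,7} 60  {1,3,4,5,6,7} 60  {2,3,4,5,6,7} 90
  if 0:a drops first: 210 orders
  if 1:e drops first: 630 orders
  if 2:d drops first: 420 orders
  if 6:f drops first: 420 orders
heap linearizations: 1680

1680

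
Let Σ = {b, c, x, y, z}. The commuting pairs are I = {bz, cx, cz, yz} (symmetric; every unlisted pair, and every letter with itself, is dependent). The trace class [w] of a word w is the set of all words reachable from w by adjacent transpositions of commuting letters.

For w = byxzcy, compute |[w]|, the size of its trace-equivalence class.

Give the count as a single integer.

5

0(b) covers ∅
1(y) covers 0:b
2(x) covers 1:y
3(z) covers 2:x
4(c) covers 1:y
5(y) covers 2:x, 4:c
floor of heap: 0:b
completions by unplaced set U, small U first (add the entries for U minus each lowest piece of U):
  |U|=1: {3}:1  {5}:1
  |U|=2: {3,5}:2  {4,5}:1
  |U|=3: {2,3,5}:2  {3,4,5}:3
  |U|=4: {2,3,4,5}:5
  start at 0(b): 5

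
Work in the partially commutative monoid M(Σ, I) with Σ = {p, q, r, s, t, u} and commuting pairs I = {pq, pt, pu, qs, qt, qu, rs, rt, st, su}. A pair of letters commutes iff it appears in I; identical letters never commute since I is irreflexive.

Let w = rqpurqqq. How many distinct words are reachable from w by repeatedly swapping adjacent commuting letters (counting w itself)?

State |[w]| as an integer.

6

#0=r has no predecessor
#1=q depends on [0:r]
#2=p depends on [0:r]
#3=u depends on [0:r]
#4=r depends on [1:q, 2:p, 3:u]
#5=q depends on [4:r]
#6=q depends on [5:q]
#7=q depends on [6:q]
sources: [0:r]
N(rest) = Σ N(rest − s) over sources s of rest; N(one piece) = 1:
  size 1 → [7]=1
  size 2 → [6,7]=1
  size 3 → [5,6,7]=1
  size 4 → [4,5,6,7]=1
  size 5 → [1,4,5,6,7]=1  [2,4,5,6,7]=1  [3,4,5,6,7]=1
  size 6 → [1,2,4,5,6,7]=2  [1,3,4,5,6,7]=2  [2,3,4,5,6,7]=2
  first=0(r) contributes 6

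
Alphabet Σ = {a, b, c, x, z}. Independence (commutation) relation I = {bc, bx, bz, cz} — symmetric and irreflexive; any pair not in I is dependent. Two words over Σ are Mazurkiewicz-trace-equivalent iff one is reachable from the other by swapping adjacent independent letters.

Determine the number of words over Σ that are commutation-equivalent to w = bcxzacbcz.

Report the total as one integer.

48

drop 0:b onto floor
drop 1:c onto floor
drop 2:x onto {1:c}
drop 3:z onto {2:x}
drop 4:a onto {0:b, 3:z}
drop 5:c onto {4:a}
drop 6:b onto {4:a}
drop 7:c onto {5:c}
drop 8:z onto {4:a}
ground layer = {0:b, 1:c}
drop-orders for the pieces not yet dropped (sum over which currently-grounded one goes next):
  1 to go: {6} 1  {7} 1  {8} 1
  2 to go: {5,7} 1  {6,7} 2  {6,8} 2  {7,8} 2
  3 to go: {5,6,7} 3  {5,7,8} 3  {6,7,8} 6
  4 to go: {5,6,7,8} 12
  5 to go: {4,5,6,7,8} 12
  6 to go: {0,4,5,6,7,8} 12  {3,4,5,6,7,8} 12
  7 to go: {0,3,4,5,6,7,8} 24  {2,3,4,5,6,7,8} 12
  if 0:b drops first: 12 orders
  if 1:c drops first: 36 orders
heap linearizations: 48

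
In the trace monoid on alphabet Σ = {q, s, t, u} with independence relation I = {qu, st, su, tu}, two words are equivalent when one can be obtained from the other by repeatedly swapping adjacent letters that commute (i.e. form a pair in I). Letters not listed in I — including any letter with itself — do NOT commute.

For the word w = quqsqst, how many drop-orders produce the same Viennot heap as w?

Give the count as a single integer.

14

#0=q has no predecessor
#1=u has no predecessor
#2=q depends on [0:q]
#3=s depends on [2:q]
#4=q depends on [3:s]
#5=s depends on [4:q]
#6=t depends on [4:q]
sources: [0:q, 1:u]
N(rest) = Σ N(rest − s) over sources s of rest; N(one piece) = 1:
  size 1 → [1]=1  [5]=1  [6]=1
  size 2 → [1,5]=2  [1,6]=2  [5,6]=2
  size 3 → [1,5,6]=6  [4,5,6]=2
  size 4 → [1,4,5,6]=8  [3,4,5,6]=2
  size 5 → [1,3,4,5,6]=10  [2,3,4,5,6]=2
  first=0(q) contributes 12
  first=1(u) contributes 2
|[w]| = 14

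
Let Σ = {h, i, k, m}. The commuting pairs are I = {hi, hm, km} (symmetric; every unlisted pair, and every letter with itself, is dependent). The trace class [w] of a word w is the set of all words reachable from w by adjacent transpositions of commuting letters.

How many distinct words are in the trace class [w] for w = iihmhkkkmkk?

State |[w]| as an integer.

#0=i has no predecessor
#1=i depends on [0:i]
#2=h has no predecessor
#3=m depends on [1:i]
#4=h depends on [2:h]
#5=k depends on [1:i, 4:h]
#6=k depends on [5:k]
#7=k depends on [6:k]
#8=m depends on [3:m]
#9=k depends on [7:k]
#10=k depends on [9:k]
sources: [0:i, 2:h]
N(rest) = Σ N(rest − s) over sources s of rest; N(one piece) = 1:
  size 1 → [8]=1  [10]=1
  size 2 → [3,8]=1  [8,10]=2  [9,10]=1
  size 3 → [3,8,10]=3  [7,9,10]=1  [8,9,10]=3
  size 4 → [3,8,9,10]=6  [6,7,9,10]=1  [7,8,9,10]=4
  size 5 → [3,7,8,9,10]=10  [5,6,7,9,10]=1  [6,7,8,9,10]=5
  size 6 → [3,6,7,8,9,10]=15  [4,5,6,7,9,10]=1  [5,6,7,8,9,10]=6
  size 7 → [2,4,5,6,7,9,10]=1  [3,5,6,7,8,9,10]=21  [4,5,6,7,8,9,10]=7
  size 8 → [1,3,5,6,7,8,9,10]=21  [2,4,5,6,7,8,9,10]=8  [3,4,5,6,7,8,9,10]=28
  size 9 → [0,1,3,5,6,7,8,9,10]=21  [1,3,4,5,6,7,8,9,10]=49  [2,3,4,5,6,7,8,9,10]=36
  first=0(i) contributes 85
  first=2(h) contributes 70
|[w]| = 155

155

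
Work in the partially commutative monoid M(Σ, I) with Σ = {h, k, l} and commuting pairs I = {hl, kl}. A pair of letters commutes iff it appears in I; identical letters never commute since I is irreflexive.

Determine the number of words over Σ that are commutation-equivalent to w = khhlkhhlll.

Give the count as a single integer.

drop 0:k onto floor
drop 1:h onto {0:k}
drop 2:h onto {1:h}
drop 3:l onto floor
drop 4:k onto {2:h}
drop 5:h onto {4:k}
drop 6:h onto {5:h}
drop 7:l onto {3:l}
drop 8:l onto {7:l}
drop 9:l onto {8:l}
ground layer = {0:k, 3:l}
drop-orders for the pieces not yet dropped (sum over which currently-grounded one goes next):
  1 to go: {6} 1  {9} 1
  2 to go: {5,6} 1  {6,9} 2  {8,9} 1
  3 to go: {4,5,6} 1  {5,6,9} 3  {6,8,9} 3  {7,8,9} 1
  4 to go: {2,4,5,6} 1  {3,7,8,9} 1  {4,5,6,9} 4  {5,6,8,9} 6  {6,7,8,9} 4
  5 to go: {1,2,4,5,6} 1  {2,4,5,6,9} 5  {3,6,7,8,9} 5  {4,5,6,8,9} 10  {5,6,7,8,9} 10
  6 to go: {0,1,2,4,5,6} 1  {1,2,4,5,6,9} 6  {2,4,5,6,8,9} 15  {3,5,6,7,8,9} 15  {4,5,6,7,8,9} 20
  7 to go: {0,1,2,4,5,6,9} 7  {1,2,4,5,6,8,9} 21  {2,4,5,6,7,8,9} 35  {3,4,5,6,7,8,9} 35
  8 to go: {0,1,2,4,5,6,8,9} 28  {1,2,4,5,6,7,8,9} 56  {2,3,4,5,6,7,8,9} 70
  if 0:k drops first: 126 orders
  if 3:l drops first: 84 orders
heap linearizations: 210

210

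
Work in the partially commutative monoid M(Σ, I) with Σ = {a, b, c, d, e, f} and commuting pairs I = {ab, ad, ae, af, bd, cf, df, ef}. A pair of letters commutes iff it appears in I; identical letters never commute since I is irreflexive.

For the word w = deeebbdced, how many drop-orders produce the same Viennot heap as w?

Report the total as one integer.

0(d) covers ∅
1(e) covers 0:d
2(e) covers 1:e
3(e) covers 2:e
4(b) covers 3:e
5(b) covers 4:b
6(d) covers 3:e
7(c) covers 5:b, 6:d
8(e) covers 7:c
9(d) covers 8:e
floor of heap: 0:d
completions by unplaced set U, small U first (add the entries for U minus each lowest piece of U):
  |U|=1: {9}:1
  |U|=2: {8,9}:1
  |U|=3: {7,8,9}:1
  |U|=4: {5,7,8,9}:1  {6,7,8,9}:1
  |U|=5: {4,5,7,8,9}:1  {5,6,7,8,9}:2
  |U|=6: {4,5,6,7,8,9}:3
  |U|=7: {3,4,5,6,7,8,9}:3
  |U|=8: {2,3,4,5,6,7,8,9}:3
  start at 0(d): 3

3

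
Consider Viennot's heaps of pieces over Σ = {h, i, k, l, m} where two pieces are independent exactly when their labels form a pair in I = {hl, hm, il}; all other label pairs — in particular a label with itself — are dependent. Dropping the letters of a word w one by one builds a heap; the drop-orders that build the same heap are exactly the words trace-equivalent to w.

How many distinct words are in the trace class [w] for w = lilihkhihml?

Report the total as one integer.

#0=l has no predecessor
#1=i has no predecessor
#2=l depends on [0:l]
#3=i depends on [1:i]
#4=h depends on [3:i]
#5=k depends on [2:l, 4:h]
#6=h depends on [5:k]
#7=i depends on [6:h]
#8=h depends on [7:i]
#9=m depends on [7:i]
#10=l depends on [9:m]
sources: [0:l, 1:i]
N(rest) = Σ N(rest − s) over sources s of rest; N(one piece) = 1:
  size 1 → [8]=1  [10]=1
  size 2 → [8,10]=2  [9,10]=1
  size 3 → [8,9,10]=3
  size 4 → [7,8,9,10]=3
  size 5 → [6,7,8,9,10]=3
  size 6 → [5,6,7,8,9,10]=3
  size 7 → [2,5,6,7,8,9,10]=3  [4,5,6,7,8,9,10]=3
  size 8 → [0,2,5,6,7,8,9,10]=3  [2,4,5,6,7,8,9,10]=6  [3,4,5,6,7,8,9,10]=3
  size 9 → [0,2,4,5,6,7,8,9,10]=9  [1,3,4,5,6,7,8,9,10]=3  [2,3,4,5,6,7,8,9,10]=9
  first=0(l) contributes 12
  first=1(i) contributes 18
|[w]| = 30

30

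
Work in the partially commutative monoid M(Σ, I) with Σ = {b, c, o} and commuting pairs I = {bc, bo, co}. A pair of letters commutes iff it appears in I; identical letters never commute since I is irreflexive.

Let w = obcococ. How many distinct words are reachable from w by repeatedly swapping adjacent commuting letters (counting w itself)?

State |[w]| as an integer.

140

#0=o has no predecessor
#1=b has no predecessor
#2=c has no predecessor
#3=o depends on [0:o]
#4=c depends on [2:c]
#5=o depends on [3:o]
#6=c depends on [4:c]
sources: [0:o, 1:b, 2:c]
N(rest) = Σ N(rest − s) over sources s of rest; N(one piece) = 1:
  size 1 → [1]=1  [5]=1  [6]=1
  size 2 → [1,5]=2  [1,6]=2  [3,5]=1  [4,6]=1  [5,6]=2
  size 3 → [0,3,5]=1  [1,3,5]=3  [1,4,6]=3  [1,5,6]=6  [2,4,6]=1  [3,5,6]=3  [4,5,6]=3
  size 4 → [0,1,3,5]=4  [0,3,5,6]=4  [1,2,4,6]=4  [1,3,5,6]=12  [1,4,5,6]=12  [2,4,5,6]=4  [3,4,5,6]=6
  size 5 → [0,1,3,5,6]=20  [0,3,4,5,6]=10  [1,2,4,5,6]=20  [1,3,4,5,6]=30  [2,3,4,5,6]=10
  first=0(o) contributes 60
  first=1(b) contributes 20
  first=2(c) contributes 60
|[w]| = 140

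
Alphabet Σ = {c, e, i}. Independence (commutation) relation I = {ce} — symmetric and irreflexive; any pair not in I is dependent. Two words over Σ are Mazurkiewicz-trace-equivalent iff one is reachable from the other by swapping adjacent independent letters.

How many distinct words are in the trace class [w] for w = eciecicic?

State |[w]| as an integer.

piece 0:e — minimal
piece 1:c — minimal
piece 2:i rests on {0:e, 1:c}
piece 3:e rests on {2:i}
piece 4:c rests on {2:i}
piece 5:i rests on {3:e, 4:c}
piece 6:c rests on {5:i}
piece 7:i rests on {6:c}
piece 8:c rests on {7:i}
minimal pieces: {0:e, 1:c}
ways to finish when only these pieces remain (= sum over removing one remaining piece with nothing left below it):
  1 left: {8}→1
  2 left: {7,8}→1
  3 left: {6,7,8}→1
  4 left: {5,6,7,8}→1
  5 left: {3,5,6,7,8}→1  {4,5,6,7,8}→1
  6 left: {3,4,5,6,7,8}→2
  7 left: {2,3,4,5,6,7,8}→2
  placing 0:e first → 2 extensions
  placing 1:c first → 2 extensions
total linear extensions = 4

4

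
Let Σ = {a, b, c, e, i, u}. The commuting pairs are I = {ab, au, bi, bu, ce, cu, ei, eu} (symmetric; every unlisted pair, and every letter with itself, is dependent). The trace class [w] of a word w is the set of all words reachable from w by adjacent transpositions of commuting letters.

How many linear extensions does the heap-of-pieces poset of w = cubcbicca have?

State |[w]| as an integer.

9

piece 0:c — minimal
piece 1:u — minimal
piece 2:b rests on {0:c}
piece 3:c rests on {2:b}
piece 4:b rests on {3:c}
piece 5:i rests on {1:u, 3:c}
piece 6:c rests on {4:b, 5:i}
piece 7:c rests on {6:c}
piece 8:a rests on {7:c}
minimal pieces: {0:c, 1:u}
ways to finish when only these pieces remain (= sum over removing one remaining piece with nothing left below it):
  1 left: {8}→1
  2 left: {7,8}→1
  3 left: {6,7,8}→1
  4 left: {4,6,7,8}→1  {5,6,7,8}→1
  5 left: {1,5,6,7,8}→1  {4,5,6,7,8}→2
  6 left: {1,4,5,6,7,8}→3  {3,4,5,6,7,8}→2
  7 left: {1,3,4,5,6,7,8}→5  {2,3,4,5,6,7,8}→2
  placing 0:c first → 7 extensions
  placing 1:u first → 2 extensions
total linear extensions = 9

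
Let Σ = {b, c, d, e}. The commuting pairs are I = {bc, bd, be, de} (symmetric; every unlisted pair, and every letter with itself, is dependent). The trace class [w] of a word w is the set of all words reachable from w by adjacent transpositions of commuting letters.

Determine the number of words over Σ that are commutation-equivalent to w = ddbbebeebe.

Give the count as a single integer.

3150

0(d) covers ∅
1(d) covers 0:d
2(b) covers ∅
3(b) covers 2:b
4(e) covers ∅
5(b) covers 3:b
6(e) covers 4:e
7(e) covers 6:e
8(b) covers 5:b
9(e) covers 7:e
floor of heap: 0:d, 2:b, 4:e
completions by unplaced set U, small U first (add the entries for U minus each lowest piece of U):
  |U|=1: {1}:1  {8}:1  {9}:1
  |U|=2: {0,1}:1  {1,8}:2  {1,9}:2  {5,8}:1  {7,9}:1  {8,9}:2
  |U|=3: {0,1,8}:3  {0,1,9}:3  {1,5,8}:3  {1,7,9}:3  {1,8,9}:6  {3,5,8}:1  {5,8,9}:3  {6,7,9}:1  {7,8,9}:3
  |U|=4: {0,1,5,8}:6  {0,1,7,9}:6  {0,1,8,9}:12  {1,3,5,8}:4  {1,5,8,9}:12  {1,6,7,9}:4  {1,7,8,9}:12  {2,3,5,8}:1  {3,5,8,9}:4  {4,6,7,9}:1  {5,7,8,9}:6  {6,7,8,9}:4
  |U|=5: {0,1,3,5,8}:10  {0,1,5,8,9}:30  {0,1,6,7,9}:10  {0,1,7,8,9}:30  {1,2,3,5,8}:5  {1,3,5,8,9}:20  {1,4,6,7,9}:5  {1,5,7,8,9}:30  {1,6,7,8,9}:20  {2,3,5,8,9}:5  {3,5,7,8,9}:10  {4,6,7,8,9}:5  {5,6,7,8,9}:10
  |U|=6: {0,1,2,3,5,8}:15  {0,1,3,5,8,9}:60  {0,1,4,6,7,9}:15  {0,1,5,7,8,9}:90  {0,1,6,7,8,9}:60  {1,2,3,5,8,9}:30  {1,3,5,7,8,9}:60  {1,4,6,7,8,9}:30  {1,5,6,7,8,9}:60  {2,3,5,7,8,9}:15  {3,5,6,7,8,9}:20  {4,5,6,7,8,9}:15
  |U|=7: {0,1,2,3,5,8,9}:105  {0,1,3,5,7,8,9}:210  {0,1,4,6,7,8,9}:105  {0,1,5,6,7,8,9}:210  {1,2,3,5,7,8,9}:105  {1,3,5,6,7,8,9}:140  {1,4,5,6,7,8,9}:105  {2,3,5,6,7,8,9}:35  {3,4,5,6,7,8,9}:35
  |U|=8: {0,1,2,3,5,7,8,9}:420  {0,1,3,5,6,7,8,9}:560  {0,1,4,5,6,7,8,9}:420  {1,2,3,5,6,7,8,9}:280  {1,3,4,5,6,7,8,9}:280  {2,3,4,5,6,7,8,9}:70
  start at 0(d): 630
  start at 2(b): 1260
  start at 4(e): 1260
sum over floor = 3150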